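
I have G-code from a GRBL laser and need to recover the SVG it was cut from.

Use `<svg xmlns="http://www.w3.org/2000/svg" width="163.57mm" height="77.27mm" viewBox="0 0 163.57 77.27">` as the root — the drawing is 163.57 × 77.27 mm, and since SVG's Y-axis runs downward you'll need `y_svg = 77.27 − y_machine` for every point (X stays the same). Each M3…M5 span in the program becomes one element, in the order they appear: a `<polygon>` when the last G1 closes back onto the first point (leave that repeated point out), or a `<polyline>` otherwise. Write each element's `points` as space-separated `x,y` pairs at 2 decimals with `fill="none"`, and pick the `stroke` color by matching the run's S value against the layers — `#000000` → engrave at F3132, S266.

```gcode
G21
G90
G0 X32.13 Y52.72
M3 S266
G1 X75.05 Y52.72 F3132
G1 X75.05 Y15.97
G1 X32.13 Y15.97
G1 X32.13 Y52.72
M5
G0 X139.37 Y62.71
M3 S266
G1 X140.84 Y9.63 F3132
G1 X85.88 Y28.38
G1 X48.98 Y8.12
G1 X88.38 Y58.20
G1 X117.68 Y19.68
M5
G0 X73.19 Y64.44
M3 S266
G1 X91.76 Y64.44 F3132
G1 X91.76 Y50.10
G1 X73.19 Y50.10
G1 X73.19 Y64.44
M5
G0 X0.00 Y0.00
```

<svg xmlns="http://www.w3.org/2000/svg" width="163.57mm" height="77.27mm" viewBox="0 0 163.57 77.27">
  <polygon points="32.13,24.55 75.05,24.55 75.05,61.30 32.13,61.30" fill="none" stroke="#000000"/>
  <polyline points="139.37,14.56 140.84,67.64 85.88,48.89 48.98,69.15 88.38,19.07 117.68,57.59" fill="none" stroke="#000000"/>
  <polygon points="73.19,12.83 91.76,12.83 91.76,27.17 73.19,27.17" fill="none" stroke="#000000"/>
</svg>

Machine Y-up, SVG Y-down with viewBox height 77.27, so y_svg = 77.27 − y_machine; X carries over. Every run uses S266, so all elements get stroke `#000000` (engrave).

Run 1: The run returns to its start, so emit a `<polygon>` with points (Y-flipped): 32.13,24.55 75.05,24.55 75.05,61.30 32.13,61.30.

Run 2: The run is open, so emit a `<polyline>` with points (Y-flipped): 139.37,14.56 140.84,67.64 85.88,48.89 48.98,69.15 88.38,19.07 117.68,57.59.

Run 3: The run returns to its start, so emit a `<polygon>` with points (Y-flipped): 73.19,12.83 91.76,12.83 91.76,27.17 73.19,27.17.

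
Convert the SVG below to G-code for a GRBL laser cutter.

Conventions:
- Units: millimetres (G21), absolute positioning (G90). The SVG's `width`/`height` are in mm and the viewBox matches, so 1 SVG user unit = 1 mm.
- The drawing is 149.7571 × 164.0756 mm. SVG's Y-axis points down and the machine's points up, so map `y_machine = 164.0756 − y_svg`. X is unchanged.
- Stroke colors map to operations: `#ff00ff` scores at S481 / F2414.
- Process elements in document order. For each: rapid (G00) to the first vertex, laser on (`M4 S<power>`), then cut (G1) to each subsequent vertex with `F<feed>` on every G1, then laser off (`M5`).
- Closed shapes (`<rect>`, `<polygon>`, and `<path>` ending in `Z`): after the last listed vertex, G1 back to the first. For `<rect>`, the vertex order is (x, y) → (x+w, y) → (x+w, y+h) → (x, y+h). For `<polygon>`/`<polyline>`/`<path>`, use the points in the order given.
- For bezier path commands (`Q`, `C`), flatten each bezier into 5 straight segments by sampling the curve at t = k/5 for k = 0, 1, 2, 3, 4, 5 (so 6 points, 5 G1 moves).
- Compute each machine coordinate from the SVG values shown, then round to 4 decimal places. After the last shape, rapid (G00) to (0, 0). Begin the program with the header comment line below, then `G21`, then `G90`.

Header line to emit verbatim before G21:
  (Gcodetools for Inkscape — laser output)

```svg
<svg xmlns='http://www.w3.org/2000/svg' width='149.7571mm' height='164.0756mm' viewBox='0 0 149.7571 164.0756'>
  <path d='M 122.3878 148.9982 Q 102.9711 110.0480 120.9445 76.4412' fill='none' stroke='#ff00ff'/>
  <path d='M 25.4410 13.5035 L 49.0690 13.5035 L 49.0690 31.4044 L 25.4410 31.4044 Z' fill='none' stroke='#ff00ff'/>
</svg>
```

1 u = 1 mm; y_m = 164.0756 − y.

[1] `<path>` quadratic bezier, #ff00ff→score S481 F2414: (122.3878,15.0774) → (116.1167,30.4437) → (112.8369,45.3826) → (112.5482,59.8940) → (115.2507,73.9779) → (120.9445,87.6344)

[2] `<path>` rectangle, #ff00ff→score S481 F2414: (25.4410,150.5721) → (49.0690,150.5721) → (49.0690,132.6712) → (25.4410,132.6712) → (25.4410,150.5721) (closed)

(Gcodetools for Inkscape — laser output)
G21
G90
G00 X122.3878 Y15.0774
M4 S481
G1 X116.1167 Y30.4437 F2414
G1 X112.8369 Y45.3826 F2414
G1 X112.5482 Y59.8940 F2414
G1 X115.2507 Y73.9779 F2414
G1 X120.9445 Y87.6344 F2414
M5
G00 X25.4410 Y150.5721
M4 S481
G1 X49.0690 Y150.5721 F2414
G1 X49.0690 Y132.6712 F2414
G1 X25.4410 Y132.6712 F2414
G1 X25.4410 Y150.5721 F2414
M5
G00 X0.0000 Y0.0000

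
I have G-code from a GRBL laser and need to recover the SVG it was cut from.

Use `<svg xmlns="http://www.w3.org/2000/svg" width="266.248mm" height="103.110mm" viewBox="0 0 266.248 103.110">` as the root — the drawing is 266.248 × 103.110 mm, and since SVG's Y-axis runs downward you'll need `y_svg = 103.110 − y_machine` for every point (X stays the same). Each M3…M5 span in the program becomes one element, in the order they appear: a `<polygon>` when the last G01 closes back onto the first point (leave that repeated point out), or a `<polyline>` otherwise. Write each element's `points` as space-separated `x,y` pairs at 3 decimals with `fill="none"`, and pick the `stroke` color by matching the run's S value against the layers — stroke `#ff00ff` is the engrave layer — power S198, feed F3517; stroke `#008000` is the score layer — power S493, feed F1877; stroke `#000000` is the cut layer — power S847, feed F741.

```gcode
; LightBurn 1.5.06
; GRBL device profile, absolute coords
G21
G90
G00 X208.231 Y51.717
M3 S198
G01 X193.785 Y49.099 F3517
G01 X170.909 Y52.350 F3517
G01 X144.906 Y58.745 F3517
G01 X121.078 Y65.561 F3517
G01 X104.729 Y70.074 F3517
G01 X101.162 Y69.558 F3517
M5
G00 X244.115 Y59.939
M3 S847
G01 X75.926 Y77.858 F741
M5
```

<svg xmlns="http://www.w3.org/2000/svg" width="266.248mm" height="103.110mm" viewBox="0 0 266.248 103.110">
  <polyline points="208.231,51.393 193.785,54.011 170.909,50.760 144.906,44.365 121.078,37.549 104.729,33.036 101.162,33.552" fill="none" stroke="#ff00ff"/>
  <polyline points="244.115,43.171 75.926,25.252" fill="none" stroke="#000000"/>
</svg>

Each laser-on run becomes one SVG element. Flip Y back into SVG space with y_svg = 103.110 − y_machine.

Run 1: power S198 maps to stroke `#ff00ff` (engrave). The run is open, so emit a `<polyline>` with points (Y-flipped): 208.231,51.393 193.785,54.011 170.909,50.760 144.906,44.365 121.078,37.549 104.729,33.036 101.162,33.552.

Run 2: S847 ⇒ cut layer `#000000`. The run is open, so emit a `<polyline>` with points (Y-flipped): 244.115,43.171 75.926,25.252.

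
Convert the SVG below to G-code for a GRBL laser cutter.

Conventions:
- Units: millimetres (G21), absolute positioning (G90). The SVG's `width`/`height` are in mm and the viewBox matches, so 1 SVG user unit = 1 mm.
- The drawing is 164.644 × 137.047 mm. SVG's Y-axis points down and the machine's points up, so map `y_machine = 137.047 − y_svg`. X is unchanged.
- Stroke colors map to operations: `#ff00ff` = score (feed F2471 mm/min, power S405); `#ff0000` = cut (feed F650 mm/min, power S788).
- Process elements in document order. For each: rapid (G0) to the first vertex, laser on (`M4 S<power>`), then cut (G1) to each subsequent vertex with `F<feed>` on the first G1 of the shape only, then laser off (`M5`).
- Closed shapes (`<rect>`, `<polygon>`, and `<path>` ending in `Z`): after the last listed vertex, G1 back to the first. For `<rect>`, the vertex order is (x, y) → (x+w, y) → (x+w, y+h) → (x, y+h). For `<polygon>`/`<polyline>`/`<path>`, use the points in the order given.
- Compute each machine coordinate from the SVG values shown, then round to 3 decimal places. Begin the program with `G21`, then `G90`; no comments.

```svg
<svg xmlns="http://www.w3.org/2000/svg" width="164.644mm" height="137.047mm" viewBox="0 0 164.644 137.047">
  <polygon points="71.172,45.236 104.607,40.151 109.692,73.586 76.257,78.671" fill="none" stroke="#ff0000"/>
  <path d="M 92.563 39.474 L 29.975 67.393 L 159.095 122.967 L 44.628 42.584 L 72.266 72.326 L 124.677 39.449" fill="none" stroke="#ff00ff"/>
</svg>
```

1 u = 1 mm; y_m = 137.047 − y.

[1] `<polygon>` regular polygon, #ff0000→cut S788 F650: (71.172,91.811) → (104.607,96.896) → (109.692,63.461) → (76.257,58.376) → (71.172,91.811) (closed)

[2] `<path>` open polyline, #ff00ff→score S405 F2471: (92.563,97.573) → (29.975,69.654) → (159.095,14.080) → (44.628,94.463) → (72.266,64.721) → (124.677,97.598)

G21
G90
G0 X71.172 Y91.811
M4 S788
G1 X104.607 Y96.896 F650
G1 X109.692 Y63.461
G1 X76.257 Y58.376
G1 X71.172 Y91.811
M5
G0 X92.563 Y97.573
M4 S405
G1 X29.975 Y69.654 F2471
G1 X159.095 Y14.080
G1 X44.628 Y94.463
G1 X72.266 Y64.721
G1 X124.677 Y97.598
M5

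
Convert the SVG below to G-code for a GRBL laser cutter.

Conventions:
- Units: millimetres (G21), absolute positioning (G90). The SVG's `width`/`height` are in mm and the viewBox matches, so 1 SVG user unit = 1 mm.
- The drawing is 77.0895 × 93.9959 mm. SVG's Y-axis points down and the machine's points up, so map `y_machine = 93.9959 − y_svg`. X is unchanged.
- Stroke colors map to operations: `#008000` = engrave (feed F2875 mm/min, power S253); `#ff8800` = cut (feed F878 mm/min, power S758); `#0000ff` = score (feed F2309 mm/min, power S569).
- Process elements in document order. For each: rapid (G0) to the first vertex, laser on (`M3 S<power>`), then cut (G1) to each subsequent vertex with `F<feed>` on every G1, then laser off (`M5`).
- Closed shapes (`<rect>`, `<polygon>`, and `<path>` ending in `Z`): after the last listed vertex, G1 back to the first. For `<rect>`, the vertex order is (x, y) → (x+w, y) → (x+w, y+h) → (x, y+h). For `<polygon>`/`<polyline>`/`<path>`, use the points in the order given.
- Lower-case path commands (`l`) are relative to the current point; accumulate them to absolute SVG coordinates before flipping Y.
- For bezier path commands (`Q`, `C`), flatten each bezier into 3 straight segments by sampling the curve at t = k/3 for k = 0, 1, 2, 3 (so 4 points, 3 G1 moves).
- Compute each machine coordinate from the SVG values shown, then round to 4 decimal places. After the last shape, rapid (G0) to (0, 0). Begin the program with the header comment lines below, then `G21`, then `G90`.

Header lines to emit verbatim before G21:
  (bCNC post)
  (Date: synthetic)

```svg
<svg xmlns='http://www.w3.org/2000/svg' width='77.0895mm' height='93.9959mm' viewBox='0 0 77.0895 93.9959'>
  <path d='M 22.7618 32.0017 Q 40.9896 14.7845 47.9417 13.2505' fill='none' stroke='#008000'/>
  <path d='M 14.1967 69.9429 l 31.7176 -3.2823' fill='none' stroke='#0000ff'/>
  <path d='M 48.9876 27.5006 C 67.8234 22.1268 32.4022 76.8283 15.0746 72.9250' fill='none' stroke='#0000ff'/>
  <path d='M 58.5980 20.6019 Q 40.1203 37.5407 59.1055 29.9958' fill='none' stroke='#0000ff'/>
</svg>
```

(bCNC post)
(Date: synthetic)
G21
G90
G0 X22.7618 Y61.9942
M3 S253
G1 X33.6608 Y71.7298 F2875
G1 X42.0541 Y77.9802 F2875
G1 X47.9417 Y80.7454 F2875
M5
G0 X14.1967 Y24.0530
M3 S569
G1 X45.9143 Y27.3353 F2309
M5
G0 X48.9876 Y66.4953
M3 S569
G1 X52.4174 Y56.2396 F2309
G1 X35.7537 Y32.3070 F2309
G1 X15.0746 Y21.0709 F2309
M5
G0 X58.5980 Y73.3940
M3 S569
G1 X50.4421 Y64.8219 F2309
G1 X50.6112 Y61.6906 F2309
G1 X59.1055 Y64.0001 F2309
M5
G0 X0.0000 Y0.0000

Since the viewBox matches the mm dimensions, user units are millimetres directly. The only transform is the Y-flip y_m = 93.9959 − y_svg.

Shape 1 is a quadratic bezier drawn with `<path>`. Its stroke #008000 means engrave at S253, F2875. After flipping Y the toolpath is (22.7618,61.9942) → (33.6608,71.7298) → (42.0541,77.9802) → (47.9417,80.7454).

Shape 2 is a line segment drawn with `<path>`. Its stroke #0000ff means score at S569, F2309. After flipping Y the toolpath is (14.1967,24.0530) → (45.9143,27.3353).

Shape 3 is a cubic bezier drawn with `<path>`. Its stroke #0000ff means score at S569, F2309. After flipping Y the toolpath is (48.9876,66.4953) → (52.4174,56.2396) → (35.7537,32.3070) → (15.0746,21.0709).

Shape 4 is a quadratic bezier drawn with `<path>`. Its stroke #0000ff means score at S569, F2309. After flipping Y the toolpath is (58.5980,73.3940) → (50.4421,64.8219) → (50.6112,61.6906) → (59.1055,64.0001).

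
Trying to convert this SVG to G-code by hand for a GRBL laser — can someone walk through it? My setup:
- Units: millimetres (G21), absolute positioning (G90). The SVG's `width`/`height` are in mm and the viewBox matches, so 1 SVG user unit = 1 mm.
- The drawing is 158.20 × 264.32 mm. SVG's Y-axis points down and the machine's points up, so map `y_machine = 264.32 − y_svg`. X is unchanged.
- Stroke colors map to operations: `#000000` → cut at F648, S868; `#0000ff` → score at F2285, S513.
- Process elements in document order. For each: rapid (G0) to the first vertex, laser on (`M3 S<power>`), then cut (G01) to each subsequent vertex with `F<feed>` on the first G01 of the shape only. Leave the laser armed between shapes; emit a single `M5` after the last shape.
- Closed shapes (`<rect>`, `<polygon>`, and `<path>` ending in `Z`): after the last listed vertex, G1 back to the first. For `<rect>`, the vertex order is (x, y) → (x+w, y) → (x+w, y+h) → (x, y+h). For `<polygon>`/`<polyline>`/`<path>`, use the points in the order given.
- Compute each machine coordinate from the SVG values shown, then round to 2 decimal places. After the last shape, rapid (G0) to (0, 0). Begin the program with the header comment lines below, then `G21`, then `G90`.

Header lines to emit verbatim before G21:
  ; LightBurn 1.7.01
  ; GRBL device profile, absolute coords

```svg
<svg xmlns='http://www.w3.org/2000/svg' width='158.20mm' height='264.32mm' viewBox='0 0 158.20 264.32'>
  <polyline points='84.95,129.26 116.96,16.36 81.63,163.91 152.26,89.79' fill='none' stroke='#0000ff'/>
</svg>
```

Since the viewBox matches the mm dimensions, user units are millimetres directly. The only transform is the Y-flip y_m = 264.32 − y_svg.

Shape 1 is a open polyline drawn with `<polyline>`. Its stroke #0000ff means score at S513, F2285. After flipping Y the toolpath is (84.95,135.06) → (116.96,247.96) → (81.63,100.41) → (152.26,174.53).

; LightBurn 1.7.01
; GRBL device profile, absolute coords
G21
G90
G0 X84.95 Y135.06
M3 S513
G01 X116.96 Y247.96 F2285
G01 X81.63 Y100.41
G01 X152.26 Y174.53
M5
G0 X0.00 Y0.00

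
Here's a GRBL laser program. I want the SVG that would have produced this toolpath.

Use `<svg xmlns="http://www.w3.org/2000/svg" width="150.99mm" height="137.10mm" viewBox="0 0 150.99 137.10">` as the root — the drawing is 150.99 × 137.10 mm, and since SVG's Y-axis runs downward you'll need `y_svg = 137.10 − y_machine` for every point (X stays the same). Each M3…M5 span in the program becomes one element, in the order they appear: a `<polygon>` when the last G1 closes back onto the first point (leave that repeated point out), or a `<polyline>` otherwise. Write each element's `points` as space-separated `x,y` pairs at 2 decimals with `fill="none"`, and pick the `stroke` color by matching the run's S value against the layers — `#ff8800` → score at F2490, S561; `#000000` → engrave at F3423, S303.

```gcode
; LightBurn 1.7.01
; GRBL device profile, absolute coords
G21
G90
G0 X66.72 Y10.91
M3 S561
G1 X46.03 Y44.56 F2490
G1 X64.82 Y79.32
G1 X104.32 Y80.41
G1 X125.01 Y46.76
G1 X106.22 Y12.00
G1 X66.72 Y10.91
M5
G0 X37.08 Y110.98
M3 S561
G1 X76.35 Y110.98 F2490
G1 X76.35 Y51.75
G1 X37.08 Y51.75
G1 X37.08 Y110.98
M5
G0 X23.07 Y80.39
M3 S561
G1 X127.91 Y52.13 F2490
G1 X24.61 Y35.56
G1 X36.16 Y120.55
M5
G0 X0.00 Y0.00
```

<svg xmlns="http://www.w3.org/2000/svg" width="150.99mm" height="137.10mm" viewBox="0 0 150.99 137.10">
  <polygon points="66.72,126.19 46.03,92.54 64.82,57.78 104.32,56.69 125.01,90.34 106.22,125.10" fill="none" stroke="#ff8800"/>
  <polygon points="37.08,26.12 76.35,26.12 76.35,85.35 37.08,85.35" fill="none" stroke="#ff8800"/>
  <polyline points="23.07,56.71 127.91,84.97 24.61,101.54 36.16,16.55" fill="none" stroke="#ff8800"/>
</svg>

Each laser-on run becomes one SVG element. Flip Y back into SVG space with y_svg = 137.10 − y_machine. Every run uses S561, so all elements get stroke `#ff8800` (score).

Run 1: The run returns to its start, so emit a `<polygon>` with points (Y-flipped): 66.72,126.19 46.03,92.54 64.82,57.78 104.32,56.69 125.01,90.34 106.22,125.10.

Run 2: The run returns to its start, so emit a `<polygon>` with points (Y-flipped): 37.08,26.12 76.35,26.12 76.35,85.35 37.08,85.35.

Run 3: The run is open, so emit a `<polyline>` with points (Y-flipped): 23.07,56.71 127.91,84.97 24.61,101.54 36.16,16.55.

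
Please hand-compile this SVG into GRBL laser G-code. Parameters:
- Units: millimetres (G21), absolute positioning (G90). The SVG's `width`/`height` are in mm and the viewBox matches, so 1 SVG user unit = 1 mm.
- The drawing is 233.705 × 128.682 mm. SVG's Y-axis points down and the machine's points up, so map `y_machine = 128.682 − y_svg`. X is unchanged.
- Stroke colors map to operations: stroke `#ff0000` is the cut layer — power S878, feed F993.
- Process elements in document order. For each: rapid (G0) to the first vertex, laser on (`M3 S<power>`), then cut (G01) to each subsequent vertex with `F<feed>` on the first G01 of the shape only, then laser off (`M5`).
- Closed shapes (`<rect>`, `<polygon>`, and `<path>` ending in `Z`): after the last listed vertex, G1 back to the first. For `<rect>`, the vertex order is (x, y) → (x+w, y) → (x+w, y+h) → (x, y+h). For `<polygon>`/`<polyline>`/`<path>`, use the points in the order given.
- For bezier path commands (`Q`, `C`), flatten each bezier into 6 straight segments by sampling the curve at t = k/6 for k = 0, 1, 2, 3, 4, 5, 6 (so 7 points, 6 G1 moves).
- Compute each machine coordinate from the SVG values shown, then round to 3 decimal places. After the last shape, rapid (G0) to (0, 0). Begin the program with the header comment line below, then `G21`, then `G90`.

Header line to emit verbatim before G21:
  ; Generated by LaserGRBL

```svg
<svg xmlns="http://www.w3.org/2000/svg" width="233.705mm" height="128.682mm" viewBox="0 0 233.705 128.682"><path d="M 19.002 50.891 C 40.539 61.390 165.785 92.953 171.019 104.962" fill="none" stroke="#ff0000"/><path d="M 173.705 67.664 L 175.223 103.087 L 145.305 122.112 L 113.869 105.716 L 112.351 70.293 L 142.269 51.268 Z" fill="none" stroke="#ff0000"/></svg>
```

; Generated by LaserGRBL
G21
G90
G0 X19.002 Y77.791
M3 S878
G01 X37.377 Y70.974 F993
G01 X66.823 Y61.775
G01 X101.124 Y51.322
G01 X134.067 Y40.743
G01 X159.437 Y31.166
G01 X171.019 Y23.720
M5
G0 X173.705 Y61.018
M3 S878
G01 X175.223 Y25.595 F993
G01 X145.305 Y6.570
G01 X113.869 Y22.966
G01 X112.351 Y58.389
G01 X142.269 Y77.414
G01 X173.705 Y61.018
M5
G0 X0.000 Y0.000

viewBox `0 0 233.705 128.682` with mm width/height → 1 unit = 1 mm. Flip: y_m = 128.682 − y_svg.

**Shape 1** — `<path>` cubic bezier, stroke `#ff0000` → cut (S878, F993). Control points (SVG): P0=(19.002,50.891), P1=(40.539,61.390), P2=(165.785,92.953), P3=(171.019,104.962); sampled at t=k/6. Machine vertices: (19.002,77.791) → (37.377,70.974) → (66.823,61.775) → (101.124,51.322) → (134.067,40.743) → (159.437,31.166) → (171.019,23.720). Open path.

**Shape 2** — `<path>` regular polygon, stroke `#ff0000` → cut (S878, F993). Machine vertices: (173.705,61.018) → (175.223,25.595) → (145.305,6.570) → (113.869,22.966) → (112.351,58.389) → (142.269,77.414) → (173.705,61.018). Closed: final G1 returns to the first vertex.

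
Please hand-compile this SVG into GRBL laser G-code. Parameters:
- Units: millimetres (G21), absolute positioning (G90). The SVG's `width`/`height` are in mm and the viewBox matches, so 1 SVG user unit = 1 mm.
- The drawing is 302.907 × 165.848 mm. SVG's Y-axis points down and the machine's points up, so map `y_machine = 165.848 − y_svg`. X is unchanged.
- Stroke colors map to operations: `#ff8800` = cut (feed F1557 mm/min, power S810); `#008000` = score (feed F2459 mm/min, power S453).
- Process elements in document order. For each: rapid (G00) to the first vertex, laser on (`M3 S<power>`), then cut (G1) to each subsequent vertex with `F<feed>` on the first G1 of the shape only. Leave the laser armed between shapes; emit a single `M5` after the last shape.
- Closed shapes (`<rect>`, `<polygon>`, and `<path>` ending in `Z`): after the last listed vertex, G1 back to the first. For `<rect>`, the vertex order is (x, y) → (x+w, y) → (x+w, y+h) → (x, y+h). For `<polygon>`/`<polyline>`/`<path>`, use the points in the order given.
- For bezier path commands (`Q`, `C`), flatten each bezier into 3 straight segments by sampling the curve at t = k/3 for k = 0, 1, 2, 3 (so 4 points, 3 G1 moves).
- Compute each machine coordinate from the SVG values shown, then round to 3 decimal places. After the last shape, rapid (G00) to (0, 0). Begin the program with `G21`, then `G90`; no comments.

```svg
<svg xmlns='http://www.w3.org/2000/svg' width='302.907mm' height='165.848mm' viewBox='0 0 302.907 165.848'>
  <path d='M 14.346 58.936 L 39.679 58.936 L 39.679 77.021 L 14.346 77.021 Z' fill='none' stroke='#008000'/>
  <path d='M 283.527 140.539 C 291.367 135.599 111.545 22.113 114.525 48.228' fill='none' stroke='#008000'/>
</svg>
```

G21
G90
G00 X14.346 Y106.912
M3 S453
G1 X39.679 Y106.912 F2459
G1 X39.679 Y88.827
G1 X14.346 Y88.827
G1 X14.346 Y106.912
G00 X283.527 Y25.309
M3 S453
G1 X242.534 Y57.240 F2459
G1 X158.758 Y106.392
G1 X114.525 Y117.620
M5
G00 X0.000 Y0.000

1 u = 1 mm; y_m = 165.848 − y.

[1] `<path>` rectangle, #008000→score S453 F2459: (14.346,106.912) → (39.679,106.912) → (39.679,88.827) → (14.346,88.827) → (14.346,106.912) (closed)

[2] `<path>` cubic bezier, #008000→score S453 F2459: (283.527,25.309) → (242.534,57.240) → (158.758,106.392) → (114.525,117.620)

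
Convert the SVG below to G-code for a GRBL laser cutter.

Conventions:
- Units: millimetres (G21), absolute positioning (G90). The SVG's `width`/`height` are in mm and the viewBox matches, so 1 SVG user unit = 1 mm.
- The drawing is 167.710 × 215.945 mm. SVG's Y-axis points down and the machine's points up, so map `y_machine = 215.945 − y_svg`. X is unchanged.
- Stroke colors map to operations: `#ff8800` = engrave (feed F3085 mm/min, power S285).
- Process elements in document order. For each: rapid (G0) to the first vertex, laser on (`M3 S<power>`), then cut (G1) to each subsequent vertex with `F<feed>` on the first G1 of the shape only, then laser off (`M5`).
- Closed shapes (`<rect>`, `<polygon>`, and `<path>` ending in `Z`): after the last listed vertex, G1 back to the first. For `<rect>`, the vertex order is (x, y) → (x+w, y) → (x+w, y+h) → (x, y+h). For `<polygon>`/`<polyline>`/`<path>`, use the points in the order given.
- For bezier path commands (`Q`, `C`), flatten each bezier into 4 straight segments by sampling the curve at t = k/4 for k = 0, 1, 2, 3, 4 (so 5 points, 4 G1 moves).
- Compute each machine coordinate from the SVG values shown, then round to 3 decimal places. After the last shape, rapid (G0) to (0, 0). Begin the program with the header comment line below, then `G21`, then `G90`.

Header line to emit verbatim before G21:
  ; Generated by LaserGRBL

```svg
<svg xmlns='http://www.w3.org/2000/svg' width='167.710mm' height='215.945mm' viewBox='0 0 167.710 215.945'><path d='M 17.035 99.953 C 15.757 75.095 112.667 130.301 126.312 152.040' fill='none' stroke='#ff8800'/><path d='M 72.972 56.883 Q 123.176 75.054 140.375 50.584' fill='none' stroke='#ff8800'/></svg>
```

1 u = 1 mm; y_m = 215.945 − y.

[1] `<path>` cubic bezier, #ff8800→engrave S285 F3085: (17.035,115.992) → (31.652,121.397) → (66.077,107.422) → (103.301,84.710) → (126.312,63.905)

[2] `<path>` quadratic bezier, #ff8800→engrave S285 F3085: (72.972,159.062) → (96.011,152.642) → (114.925,151.551) → (129.713,155.791) → (140.375,165.361)

; Generated by LaserGRBL
G21
G90
G0 X17.035 Y115.992
M3 S285
G1 X31.652 Y121.397 F3085
G1 X66.077 Y107.422
G1 X103.301 Y84.710
G1 X126.312 Y63.905
M5
G0 X72.972 Y159.062
M3 S285
G1 X96.011 Y152.642 F3085
G1 X114.925 Y151.551
G1 X129.713 Y155.791
G1 X140.375 Y165.361
M5
G0 X0.000 Y0.000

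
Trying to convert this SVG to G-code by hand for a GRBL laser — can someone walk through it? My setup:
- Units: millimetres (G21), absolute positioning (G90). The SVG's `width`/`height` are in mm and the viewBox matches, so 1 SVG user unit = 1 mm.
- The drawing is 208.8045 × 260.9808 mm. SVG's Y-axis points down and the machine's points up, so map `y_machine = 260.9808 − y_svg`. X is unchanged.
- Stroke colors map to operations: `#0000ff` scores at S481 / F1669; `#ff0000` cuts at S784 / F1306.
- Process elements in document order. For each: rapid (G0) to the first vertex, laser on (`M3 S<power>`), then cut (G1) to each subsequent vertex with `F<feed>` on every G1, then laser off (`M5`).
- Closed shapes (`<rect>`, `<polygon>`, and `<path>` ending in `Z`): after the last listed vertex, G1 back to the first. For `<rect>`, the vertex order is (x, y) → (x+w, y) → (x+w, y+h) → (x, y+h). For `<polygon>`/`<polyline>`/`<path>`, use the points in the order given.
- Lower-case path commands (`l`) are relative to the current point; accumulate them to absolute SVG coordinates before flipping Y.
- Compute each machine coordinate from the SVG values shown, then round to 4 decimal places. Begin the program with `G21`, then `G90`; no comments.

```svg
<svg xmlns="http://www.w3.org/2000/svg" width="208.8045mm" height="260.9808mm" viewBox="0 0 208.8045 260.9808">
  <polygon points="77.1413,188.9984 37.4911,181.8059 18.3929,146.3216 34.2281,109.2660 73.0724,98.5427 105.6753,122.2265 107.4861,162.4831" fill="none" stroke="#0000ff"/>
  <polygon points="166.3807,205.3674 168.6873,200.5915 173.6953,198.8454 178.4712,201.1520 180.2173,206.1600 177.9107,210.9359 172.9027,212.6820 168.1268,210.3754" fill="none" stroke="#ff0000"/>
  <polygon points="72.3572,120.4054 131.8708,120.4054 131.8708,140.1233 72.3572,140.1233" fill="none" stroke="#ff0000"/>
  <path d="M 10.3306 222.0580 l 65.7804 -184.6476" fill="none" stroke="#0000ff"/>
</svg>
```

1 u = 1 mm; y_m = 260.9808 − y.

[1] `<polygon>` regular polygon, #0000ff→score S481 F1669: (77.1413,71.9824) → (37.4911,79.1749) → (18.3929,114.6592) → (34.2281,151.7148) → (73.0724,162.4381) → (105.6753,138.7543) → (107.4861,98.4977) → (77.1413,71.9824) (closed)

[2] `<polygon>` regular polygon, #ff0000→cut S784 F1306: (166.3807,55.6134) → (168.6873,60.3893) → (173.6953,62.1354) → (178.4712,59.8288) → (180.2173,54.8208) → (177.9107,50.0449) → (172.9027,48.2988) → (168.1268,50.6054) → (166.3807,55.6134) (closed)

[3] `<polygon>` rectangle, #ff0000→cut S784 F1306: (72.3572,140.5754) → (131.8708,140.5754) → (131.8708,120.8575) → (72.3572,120.8575) → (72.3572,140.5754) (closed)

[4] `<path>` line segment, #0000ff→score S481 F1669: (10.3306,38.9228) → (76.1110,223.5704)

G21
G90
G0 X77.1413 Y71.9824
M3 S481
G1 X37.4911 Y79.1749 F1669
G1 X18.3929 Y114.6592 F1669
G1 X34.2281 Y151.7148 F1669
G1 X73.0724 Y162.4381 F1669
G1 X105.6753 Y138.7543 F1669
G1 X107.4861 Y98.4977 F1669
G1 X77.1413 Y71.9824 F1669
M5
G0 X166.3807 Y55.6134
M3 S784
G1 X168.6873 Y60.3893 F1306
G1 X173.6953 Y62.1354 F1306
G1 X178.4712 Y59.8288 F1306
G1 X180.2173 Y54.8208 F1306
G1 X177.9107 Y50.0449 F1306
G1 X172.9027 Y48.2988 F1306
G1 X168.1268 Y50.6054 F1306
G1 X166.3807 Y55.6134 F1306
M5
G0 X72.3572 Y140.5754
M3 S784
G1 X131.8708 Y140.5754 F1306
G1 X131.8708 Y120.8575 F1306
G1 X72.3572 Y120.8575 F1306
G1 X72.3572 Y140.5754 F1306
M5
G0 X10.3306 Y38.9228
M3 S481
G1 X76.1110 Y223.5704 F1669
M5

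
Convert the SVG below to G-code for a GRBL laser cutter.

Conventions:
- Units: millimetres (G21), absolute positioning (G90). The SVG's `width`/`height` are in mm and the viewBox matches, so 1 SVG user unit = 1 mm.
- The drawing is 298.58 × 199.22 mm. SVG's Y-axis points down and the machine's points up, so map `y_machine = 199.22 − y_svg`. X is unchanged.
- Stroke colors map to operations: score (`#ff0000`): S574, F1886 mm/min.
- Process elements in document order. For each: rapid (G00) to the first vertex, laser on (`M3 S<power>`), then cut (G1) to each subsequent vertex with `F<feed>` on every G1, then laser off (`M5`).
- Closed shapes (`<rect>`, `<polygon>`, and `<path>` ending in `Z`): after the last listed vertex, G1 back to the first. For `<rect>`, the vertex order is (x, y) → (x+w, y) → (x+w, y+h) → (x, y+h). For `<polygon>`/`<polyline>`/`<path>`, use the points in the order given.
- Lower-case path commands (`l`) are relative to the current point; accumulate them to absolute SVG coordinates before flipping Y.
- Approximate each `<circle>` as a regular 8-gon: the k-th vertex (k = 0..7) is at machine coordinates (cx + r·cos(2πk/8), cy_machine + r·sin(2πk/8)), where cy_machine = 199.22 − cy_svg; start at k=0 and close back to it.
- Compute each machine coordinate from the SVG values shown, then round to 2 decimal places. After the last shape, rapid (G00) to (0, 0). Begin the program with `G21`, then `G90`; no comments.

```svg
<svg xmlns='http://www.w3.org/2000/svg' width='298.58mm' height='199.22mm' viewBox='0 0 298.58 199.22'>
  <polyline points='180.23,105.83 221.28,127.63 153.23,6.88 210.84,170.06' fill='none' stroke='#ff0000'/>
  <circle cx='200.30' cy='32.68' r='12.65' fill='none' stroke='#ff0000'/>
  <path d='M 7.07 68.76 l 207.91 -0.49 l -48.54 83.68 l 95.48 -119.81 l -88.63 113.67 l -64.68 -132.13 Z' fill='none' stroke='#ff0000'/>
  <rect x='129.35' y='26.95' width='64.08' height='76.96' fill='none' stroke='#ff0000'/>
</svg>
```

G21
G90
G00 X180.23 Y93.39
M3 S574
G1 X221.28 Y71.59 F1886
G1 X153.23 Y192.34 F1886
G1 X210.84 Y29.16 F1886
M5
G00 X212.95 Y166.54
M3 S574
G1 X209.24 Y175.48 F1886
G1 X200.30 Y179.19 F1886
G1 X191.36 Y175.48 F1886
G1 X187.65 Y166.54 F1886
G1 X191.36 Y157.60 F1886
G1 X200.30 Y153.89 F1886
G1 X209.24 Y157.60 F1886
G1 X212.95 Y166.54 F1886
M5
G00 X7.07 Y130.46
M3 S574
G1 X214.98 Y130.95 F1886
G1 X166.44 Y47.27 F1886
G1 X261.92 Y167.08 F1886
G1 X173.29 Y53.41 F1886
G1 X108.61 Y185.54 F1886
G1 X7.07 Y130.46 F1886
M5
G00 X129.35 Y172.27
M3 S574
G1 X193.43 Y172.27 F1886
G1 X193.43 Y95.31 F1886
G1 X129.35 Y95.31 F1886
G1 X129.35 Y172.27 F1886
M5
G00 X0.00 Y0.00

viewBox `0 0 298.58 199.22` with mm width/height → 1 unit = 1 mm. Flip: y_m = 199.22 − y_svg.

**Shape 1** — `<polyline>` open polyline, stroke `#ff0000` → score (S574, F1886). Machine vertices: (180.23,93.39) → (221.28,71.59) → (153.23,192.34) → (210.84,29.16). Open path.

**Shape 2** — `<circle>` circle, stroke `#ff0000` → score (S574, F1886). Machine vertices: (212.95,166.54) → (209.24,175.48) → (200.30,179.19) → (191.36,175.48) → (187.65,166.54) → (191.36,157.60) → (200.30,153.89) → (209.24,157.60) → (212.95,166.54). Closed: final G1 returns to the first vertex.

**Shape 3** — `<path>` closed polygon, stroke `#ff0000` → score (S574, F1886). Machine vertices: (7.07,130.46) → (214.98,130.95) → (166.44,47.27) → (261.92,167.08) → (173.29,53.41) → (108.61,185.54) → (7.07,130.46). Closed: final G1 returns to the first vertex.

**Shape 4** — `<rect>` rectangle, stroke `#ff0000` → score (S574, F1886). Machine vertices: (129.35,172.27) → (193.43,172.27) → (193.43,95.31) → (129.35,95.31) → (129.35,172.27). Closed: final G1 returns to the first vertex.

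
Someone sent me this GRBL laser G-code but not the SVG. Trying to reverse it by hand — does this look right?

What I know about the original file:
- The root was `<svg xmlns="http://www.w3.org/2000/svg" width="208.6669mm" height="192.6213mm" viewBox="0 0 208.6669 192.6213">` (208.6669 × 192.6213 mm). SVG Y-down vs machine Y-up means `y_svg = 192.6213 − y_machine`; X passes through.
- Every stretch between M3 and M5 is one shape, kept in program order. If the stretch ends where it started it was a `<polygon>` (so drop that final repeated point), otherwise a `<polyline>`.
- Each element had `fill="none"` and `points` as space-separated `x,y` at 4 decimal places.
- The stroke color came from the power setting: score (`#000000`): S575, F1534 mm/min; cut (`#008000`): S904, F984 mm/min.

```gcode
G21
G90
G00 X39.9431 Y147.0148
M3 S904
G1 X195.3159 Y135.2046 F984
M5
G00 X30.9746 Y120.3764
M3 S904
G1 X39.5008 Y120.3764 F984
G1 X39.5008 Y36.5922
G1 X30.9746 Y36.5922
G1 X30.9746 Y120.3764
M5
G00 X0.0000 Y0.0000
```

<svg xmlns="http://www.w3.org/2000/svg" width="208.6669mm" height="192.6213mm" viewBox="0 0 208.6669 192.6213">
  <polyline points="39.9431,45.6065 195.3159,57.4167" fill="none" stroke="#008000"/>
  <polygon points="30.9746,72.2449 39.5008,72.2449 39.5008,156.0291 30.9746,156.0291" fill="none" stroke="#008000"/>
</svg>

Each laser-on run becomes one SVG element. Flip Y back into SVG space with y_svg = 192.6213 − y_machine. Every run uses S904, so all elements get stroke `#008000` (cut).

Run 1: The run is open, so emit a `<polyline>` with points (Y-flipped): 39.9431,45.6065 195.3159,57.4167.

Run 2: The run returns to its start, so emit a `<polygon>` with points (Y-flipped): 30.9746,72.2449 39.5008,72.2449 39.5008,156.0291 30.9746,156.0291.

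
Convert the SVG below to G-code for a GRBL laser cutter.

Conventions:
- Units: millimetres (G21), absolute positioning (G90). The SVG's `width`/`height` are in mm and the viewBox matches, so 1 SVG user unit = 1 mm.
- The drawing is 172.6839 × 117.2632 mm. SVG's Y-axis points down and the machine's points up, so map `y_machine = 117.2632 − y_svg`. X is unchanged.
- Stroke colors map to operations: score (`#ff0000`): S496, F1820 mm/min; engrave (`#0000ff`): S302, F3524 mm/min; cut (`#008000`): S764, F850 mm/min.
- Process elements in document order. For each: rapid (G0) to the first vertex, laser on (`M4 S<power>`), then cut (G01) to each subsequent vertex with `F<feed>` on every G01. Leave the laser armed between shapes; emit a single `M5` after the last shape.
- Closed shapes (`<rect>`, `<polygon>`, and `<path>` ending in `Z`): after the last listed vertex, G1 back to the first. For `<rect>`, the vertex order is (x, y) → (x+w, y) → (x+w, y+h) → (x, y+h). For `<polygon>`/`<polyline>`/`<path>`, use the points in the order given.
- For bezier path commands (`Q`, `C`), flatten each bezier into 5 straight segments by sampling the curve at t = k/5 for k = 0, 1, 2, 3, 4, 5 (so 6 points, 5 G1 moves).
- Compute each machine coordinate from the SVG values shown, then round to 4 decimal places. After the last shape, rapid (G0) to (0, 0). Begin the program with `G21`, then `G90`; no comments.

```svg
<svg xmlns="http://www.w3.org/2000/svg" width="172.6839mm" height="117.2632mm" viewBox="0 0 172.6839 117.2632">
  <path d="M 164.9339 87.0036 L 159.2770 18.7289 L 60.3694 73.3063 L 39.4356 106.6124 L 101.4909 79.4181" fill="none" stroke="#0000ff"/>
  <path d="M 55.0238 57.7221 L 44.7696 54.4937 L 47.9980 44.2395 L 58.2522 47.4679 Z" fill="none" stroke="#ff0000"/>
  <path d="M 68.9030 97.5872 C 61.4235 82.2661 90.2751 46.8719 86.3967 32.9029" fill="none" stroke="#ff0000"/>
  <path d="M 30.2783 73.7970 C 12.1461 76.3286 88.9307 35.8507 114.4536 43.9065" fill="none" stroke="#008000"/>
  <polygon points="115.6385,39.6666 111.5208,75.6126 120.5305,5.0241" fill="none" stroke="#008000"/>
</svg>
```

viewBox `0 0 172.6839 117.2632` with mm width/height → 1 unit = 1 mm. Flip: y_m = 117.2632 − y_svg.

**Shape 1** — `<path>` open polyline, stroke `#0000ff` → engrave (S302, F3524). Machine vertices: (164.9339,30.2596) → (159.2770,98.5343) → (60.3694,43.9569) → (39.4356,10.6508) → (101.4909,37.8451). Open path.

**Shape 2** — `<path>` regular polygon, stroke `#ff0000` → score (S496, F1820). Machine vertices: (55.0238,59.5411) → (44.7696,62.7695) → (47.9980,73.0237) → (58.2522,69.7953) → (55.0238,59.5411). Closed: final G1 returns to the first vertex.

**Shape 3** — `<path>` cubic bezier, stroke `#ff0000` → score (S496, F1820). Control points (SVG): P0=(68.9030,97.5872), P1=(61.4235,82.2661), P2=(90.2751,46.8719), P3=(86.3967,32.9029); sampled at t=k/5. Machine vertices: (68.9030,19.6760) → (68.2225,30.9454) → (72.9466,45.0405) → (79.7603,59.9693) → (85.3486,73.7399) → (86.3967,84.3603). Open path.

**Shape 4** — `<path>` cubic bezier, stroke `#008000` → cut (S764, F850). Control points (SVG): P0=(30.2783,73.7970), P1=(12.1461,76.3286), P2=(88.9307,35.8507), P3=(114.4536,43.9065); sampled at t=k/5. Machine vertices: (30.2783,43.4662) → (29.6196,46.3760) → (44.7243,55.2141) → (68.5759,65.5862) → (94.1579,73.0985) → (114.4536,73.3567). Open path.

**Shape 5** — `<polygon>` closed polygon, stroke `#008000` → cut (S764, F850). Machine vertices: (115.6385,77.5966) → (111.5208,41.6506) → (120.5305,112.2391) → (115.6385,77.5966). Closed: final G1 returns to the first vertex.

G21
G90
G0 X164.9339 Y30.2596
M4 S302
G01 X159.2770 Y98.5343 F3524
G01 X60.3694 Y43.9569 F3524
G01 X39.4356 Y10.6508 F3524
G01 X101.4909 Y37.8451 F3524
G0 X55.0238 Y59.5411
M4 S496
G01 X44.7696 Y62.7695 F1820
G01 X47.9980 Y73.0237 F1820
G01 X58.2522 Y69.7953 F1820
G01 X55.0238 Y59.5411 F1820
G0 X68.9030 Y19.6760
M4 S496
G01 X68.2225 Y30.9454 F1820
G01 X72.9466 Y45.0405 F1820
G01 X79.7603 Y59.9693 F1820
G01 X85.3486 Y73.7399 F1820
G01 X86.3967 Y84.3603 F1820
G0 X30.2783 Y43.4662
M4 S764
G01 X29.6196 Y46.3760 F850
G01 X44.7243 Y55.2141 F850
G01 X68.5759 Y65.5862 F850
G01 X94.1579 Y73.0985 F850
G01 X114.4536 Y73.3567 F850
G0 X115.6385 Y77.5966
M4 S764
G01 X111.5208 Y41.6506 F850
G01 X120.5305 Y112.2391 F850
G01 X115.6385 Y77.5966 F850
M5
G0 X0.0000 Y0.0000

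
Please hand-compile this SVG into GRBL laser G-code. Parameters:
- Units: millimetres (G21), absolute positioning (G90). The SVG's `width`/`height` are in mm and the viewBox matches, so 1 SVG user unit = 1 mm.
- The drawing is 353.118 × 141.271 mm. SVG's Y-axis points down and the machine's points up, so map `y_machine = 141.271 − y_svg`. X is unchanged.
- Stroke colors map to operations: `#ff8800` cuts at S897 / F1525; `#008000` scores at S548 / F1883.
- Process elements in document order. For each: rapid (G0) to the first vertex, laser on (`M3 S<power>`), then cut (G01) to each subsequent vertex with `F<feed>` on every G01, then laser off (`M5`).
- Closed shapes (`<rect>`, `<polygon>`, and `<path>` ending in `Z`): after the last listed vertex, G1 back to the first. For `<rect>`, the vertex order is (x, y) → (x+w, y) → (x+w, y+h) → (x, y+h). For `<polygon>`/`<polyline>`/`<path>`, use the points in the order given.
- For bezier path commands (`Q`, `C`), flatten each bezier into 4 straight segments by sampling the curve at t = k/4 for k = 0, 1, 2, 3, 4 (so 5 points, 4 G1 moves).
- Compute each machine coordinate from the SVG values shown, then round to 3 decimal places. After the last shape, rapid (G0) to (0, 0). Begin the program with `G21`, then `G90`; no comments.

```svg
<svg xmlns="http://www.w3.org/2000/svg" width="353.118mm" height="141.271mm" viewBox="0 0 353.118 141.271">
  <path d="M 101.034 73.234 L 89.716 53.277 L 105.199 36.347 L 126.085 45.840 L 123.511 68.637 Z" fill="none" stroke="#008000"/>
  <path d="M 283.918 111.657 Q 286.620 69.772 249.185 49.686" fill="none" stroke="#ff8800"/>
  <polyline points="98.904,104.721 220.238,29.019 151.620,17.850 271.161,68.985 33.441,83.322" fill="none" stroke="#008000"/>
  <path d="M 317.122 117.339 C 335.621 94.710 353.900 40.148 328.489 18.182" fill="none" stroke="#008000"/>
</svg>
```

G21
G90
G0 X101.034 Y68.037
M3 S548
G01 X89.716 Y87.994 F1883
G01 X105.199 Y104.924 F1883
G01 X126.085 Y95.431 F1883
G01 X123.511 Y72.634 F1883
G01 X101.034 Y68.037 F1883
M5
G0 X283.918 Y29.614
M3 S897
G01 X282.760 Y49.194 F1525
G01 X276.586 Y66.049 F1525
G01 X265.394 Y80.180 F1525
G01 X249.185 Y91.585 F1525
M5
G0 X98.904 Y36.550
M3 S548
G01 X220.238 Y112.252 F1883
G01 X151.620 Y123.421 F1883
G01 X271.161 Y72.286 F1883
G01 X33.441 Y57.949 F1883
M5
G0 X317.122 Y23.932
M3 S548
G01 X330.276 Y45.883 F1883
G01 X339.272 Y73.759 F1883
G01 X340.035 Y101.511 F1883
G01 X328.489 Y123.089 F1883
M5
G0 X0.000 Y0.000

Since the viewBox matches the mm dimensions, user units are millimetres directly. The only transform is the Y-flip y_m = 141.271 − y_svg.

Shape 1 is a regular polygon drawn with `<path>`. Its stroke #008000 means score at S548, F1883. After flipping Y the toolpath is (101.034,68.037) → (89.716,87.994) → (105.199,104.924) → (126.085,95.431) → (123.511,72.634) → (101.034,68.037), returning to the start.

Shape 2 is a quadratic bezier drawn with `<path>`. Its stroke #ff8800 means cut at S897, F1525. After flipping Y the toolpath is (283.918,29.614) → (282.760,49.194) → (276.586,66.049) → (265.394,80.180) → (249.185,91.585).

Shape 3 is a open polyline drawn with `<polyline>`. Its stroke #008000 means score at S548, F1883. After flipping Y the toolpath is (98.904,36.550) → (220.238,112.252) → (151.620,123.421) → (271.161,72.286) → (33.441,57.949).

Shape 4 is a cubic bezier drawn with `<path>`. Its stroke #008000 means score at S548, F1883. After flipping Y the toolpath is (317.122,23.932) → (330.276,45.883) → (339.272,73.759) → (340.035,101.511) → (328.489,123.089).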